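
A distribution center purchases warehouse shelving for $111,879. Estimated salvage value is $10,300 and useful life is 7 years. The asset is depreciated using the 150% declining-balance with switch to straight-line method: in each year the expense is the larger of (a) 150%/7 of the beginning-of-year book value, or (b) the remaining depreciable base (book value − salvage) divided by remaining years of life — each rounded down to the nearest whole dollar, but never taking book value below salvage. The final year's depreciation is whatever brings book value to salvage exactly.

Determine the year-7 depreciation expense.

Depreciable base = $111,879 − $10,300 = $101,579.
Year 1: DB = ⌊$111,879 × 150%/7⌋ = $23,974; SL = ⌊$101,579/7⌋ = $14,511 → take DB $23,974. Book value $87,905.
Year 2: DB = ⌊$87,905 × 150%/7⌋ = $18,836; SL = ⌊$77,605/6⌋ = $12,934 → take DB $18,836. Book value $69,069.
Year 3: DB = ⌊$69,069 × 150%/7⌋ = $14,800; SL = ⌊$58,769/5⌋ = $11,753 → take DB $14,800. Book value $54,269.
Year 4: DB = ⌊$54,269 × 150%/7⌋ = $11,629; SL = ⌊$43,969/4⌋ = $10,992 → take DB $11,629. Book value $42,640.
Year 5: DB = ⌊$42,640 × 150%/7⌋ = $9,137; SL = ⌊$32,340/3⌋ = $10,780 → take SL $10,780. Book value $31,860.
Year 6: DB = ⌊$31,860 × 150%/7⌋ = $6,827; SL = ⌊$21,560/2⌋ = $10,780 → take SL $10,780. Book value $21,080.
Year 7 (final): $21,080 − $10,300 = $10,780. Book value $10,300.

$10,780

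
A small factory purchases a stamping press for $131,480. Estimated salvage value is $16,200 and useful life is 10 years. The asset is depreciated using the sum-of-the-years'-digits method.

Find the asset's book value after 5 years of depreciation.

$47,640

Depreciable base = $131,480 − $16,200 = $115,280.
Sum of the years' digits = 10+9+8+7+6+5+4+3+2+1 = 55.
Year 1: $115,280 × 10/55 = $20,960. Book value $110,520.
Year 2: $115,280 × 9/55 = $18,864. Book value $91,656.
Year 3: $115,280 × 8/55 = $16,768. Book value $74,888.
Year 4: $115,280 × 7/55 = $14,672. Book value $60,216.
Year 5: $115,280 × 6/55 = $12,576. Book value $47,640.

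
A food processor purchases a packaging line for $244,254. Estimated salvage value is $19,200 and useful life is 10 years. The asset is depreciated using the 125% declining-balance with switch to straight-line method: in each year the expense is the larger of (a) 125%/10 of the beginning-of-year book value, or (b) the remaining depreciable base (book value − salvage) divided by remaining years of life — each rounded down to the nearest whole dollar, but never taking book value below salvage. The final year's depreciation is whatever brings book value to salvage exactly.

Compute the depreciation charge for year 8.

Depreciable base = $244,254 − $19,200 = $225,054.
Year 1: DB = ⌊$244,254 × 125%/10⌋ = $30,531; SL = ⌊$225,054/10⌋ = $22,505 → take DB $30,531. Book value $213,723.
Year 2: DB = ⌊$213,723 × 125%/10⌋ = $26,715; SL = ⌊$194,523/9⌋ = $21,613 → take DB $26,715. Book value $187,008.
Year 3: DB = ⌊$187,008 × 125%/10⌋ = $23,376; SL = ⌊$167,808/8⌋ = $20,976 → take DB $23,376. Book value $163,632.
Year 4: DB = ⌊$163,632 × 125%/10⌋ = $20,454; SL = ⌊$144,432/7⌋ = $20,633 → take SL $20,633. Book value $142,999.
Year 5: DB = ⌊$142,999 × 125%/10⌋ = $17,874; SL = ⌊$123,799/6⌋ = $20,633 → take SL $20,633. Book value $122,366.
Year 6: DB = ⌊$122,366 × 125%/10⌋ = $15,295; SL = ⌊$103,166/5⌋ = $20,633 → take SL $20,633. Book value $101,733.
Year 7: DB = ⌊$101,733 × 125%/10⌋ = $12,716; SL = ⌊$82,533/4⌋ = $20,633 → take SL $20,633. Book value $81,100.
Year 8: DB = ⌊$81,100 × 125%/10⌋ = $10,137; SL = ⌊$61,900/3⌋ = $20,633 → take SL $20,633. Book value $60,467.

$20,633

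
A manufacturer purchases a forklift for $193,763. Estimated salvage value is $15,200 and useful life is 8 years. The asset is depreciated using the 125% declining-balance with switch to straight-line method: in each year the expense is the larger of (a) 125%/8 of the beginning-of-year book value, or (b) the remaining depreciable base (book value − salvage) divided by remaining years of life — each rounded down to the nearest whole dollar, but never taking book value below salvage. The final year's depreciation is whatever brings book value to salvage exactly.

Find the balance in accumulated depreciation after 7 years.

Depreciable base = $193,763 − $15,200 = $178,563.
Year 1: DB = ⌊$193,763 × 125%/8⌋ = $30,275; SL = ⌊$178,563/8⌋ = $22,320 → take DB $30,275. Book value $163,488.
Year 2: DB = ⌊$163,488 × 125%/8⌋ = $25,545; SL = ⌊$148,288/7⌋ = $21,184 → take DB $25,545. Book value $137,943.
Year 3: DB = ⌊$137,943 × 125%/8⌋ = $21,553; SL = ⌊$122,743/6⌋ = $20,457 → take DB $21,553. Book value $116,390.
Year 4: DB = ⌊$116,390 × 125%/8⌋ = $18,185; SL = ⌊$101,190/5⌋ = $20,238 → take SL $20,238. Book value $96,152.
Year 5: DB = ⌊$96,152 × 125%/8⌋ = $15,023; SL = ⌊$80,952/4⌋ = $20,238 → take SL $20,238. Book value $75,914.
Year 6: DB = ⌊$75,914 × 125%/8⌋ = $11,861; SL = ⌊$60,714/3⌋ = $20,238 → take SL $20,238. Book value $55,676.
Year 7: DB = ⌊$55,676 × 125%/8⌋ = $8,699; SL = ⌊$40,476/2⌋ = $20,238 → take SL $20,238. Book value $35,438.
Accumulated through year 7 = $193,763 − $35,438 = $158,325.

$158,325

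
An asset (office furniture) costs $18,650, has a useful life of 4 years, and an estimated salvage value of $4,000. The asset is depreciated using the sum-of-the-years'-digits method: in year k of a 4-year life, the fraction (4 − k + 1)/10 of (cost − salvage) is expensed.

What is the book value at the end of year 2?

Depreciable base = $18,650 − $4,000 = $14,650.
Sum of the years' digits = 4+3+2+1 = 10.
Year 1: $14,650 × 4/10 = $5,860. Book value $12,790.
Year 2: $14,650 × 3/10 = $4,395. Book value $8,395.

$8,395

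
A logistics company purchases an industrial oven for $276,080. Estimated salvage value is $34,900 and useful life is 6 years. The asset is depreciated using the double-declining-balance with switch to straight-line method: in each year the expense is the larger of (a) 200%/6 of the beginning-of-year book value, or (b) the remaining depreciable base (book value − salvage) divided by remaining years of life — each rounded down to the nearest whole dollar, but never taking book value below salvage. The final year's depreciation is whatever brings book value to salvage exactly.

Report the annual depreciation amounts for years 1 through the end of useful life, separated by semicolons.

$92,026; $61,351; $40,901; $27,267; $18,178; $1,457

Depreciable base = $276,080 − $34,900 = $241,180.
Year 1: DB = ⌊$276,080 × 200%/6⌋ = $92,026; SL = ⌊$241,180/6⌋ = $40,196 → take DB $92,026. Book value $184,054.
Year 2: DB = ⌊$184,054 × 200%/6⌋ = $61,351; SL = ⌊$149,154/5⌋ = $29,830 → take DB $61,351. Book value $122,703.
Year 3: DB = ⌊$122,703 × 200%/6⌋ = $40,901; SL = ⌊$87,803/4⌋ = $21,950 → take DB $40,901. Book value $81,802.
Year 4: DB = ⌊$81,802 × 200%/6⌋ = $27,267; SL = ⌊$46,902/3⌋ = $15,634 → take DB $27,267. Book value $54,535.
Year 5: DB = ⌊$54,535 × 200%/6⌋ = $18,178; SL = ⌊$19,635/2⌋ = $9,817 → take DB $18,178. Book value $36,357.
Year 6 (final): $36,357 − $34,900 = $1,457. Book value $34,900.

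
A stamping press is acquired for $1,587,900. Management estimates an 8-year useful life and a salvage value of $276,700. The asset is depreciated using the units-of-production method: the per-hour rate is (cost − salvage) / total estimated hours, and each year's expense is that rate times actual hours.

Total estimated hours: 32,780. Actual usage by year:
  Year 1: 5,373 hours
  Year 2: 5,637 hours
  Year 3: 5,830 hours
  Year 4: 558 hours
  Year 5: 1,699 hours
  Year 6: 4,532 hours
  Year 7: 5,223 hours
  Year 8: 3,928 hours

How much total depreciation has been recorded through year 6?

Depreciable base = $1,587,900 − $276,700 = $1,311,200.
Rate = $1,311,200 / 32,780 hours = $40 per hour.
Year 1: 5,373 × $40 = $214,920. Book value $1,372,980.
Year 2: 5,637 × $40 = $225,480. Book value $1,147,500.
Year 3: 5,830 × $40 = $233,200. Book value $914,300.
Year 4: 558 × $40 = $22,320. Book value $891,980.
Year 5: 1,699 × $40 = $67,960. Book value $824,020.
Year 6: 4,532 × $40 = $181,280. Book value $642,740.
Accumulated through year 6 = $1,587,900 − $642,740 = $945,160.

$945,160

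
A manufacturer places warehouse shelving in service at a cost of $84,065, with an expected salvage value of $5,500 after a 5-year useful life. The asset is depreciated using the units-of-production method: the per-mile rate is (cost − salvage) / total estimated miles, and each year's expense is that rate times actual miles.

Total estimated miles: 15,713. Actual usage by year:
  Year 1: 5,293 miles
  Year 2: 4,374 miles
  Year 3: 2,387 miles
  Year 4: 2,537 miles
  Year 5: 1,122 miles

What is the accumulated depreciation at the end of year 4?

$72,955

Depreciable base = $84,065 − $5,500 = $78,565.
Rate = $78,565 / 15,713 miles = $5 per mile.
Year 1: 5,293 × $5 = $26,465. Book value $57,600.
Year 2: 4,374 × $5 = $21,870. Book value $35,730.
Year 3: 2,387 × $5 = $11,935. Book value $23,795.
Year 4: 2,537 × $5 = $12,685. Book value $11,110.
Accumulated through year 4 = $84,065 − $11,110 = $72,955.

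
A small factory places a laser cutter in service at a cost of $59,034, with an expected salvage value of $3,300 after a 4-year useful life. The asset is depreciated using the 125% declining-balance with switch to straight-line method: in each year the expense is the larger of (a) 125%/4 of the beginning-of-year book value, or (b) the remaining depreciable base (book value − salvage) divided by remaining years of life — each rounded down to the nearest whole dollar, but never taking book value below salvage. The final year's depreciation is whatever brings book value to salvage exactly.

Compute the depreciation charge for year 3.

$12,301

Depreciable base = $59,034 − $3,300 = $55,734.
Year 1: DB = ⌊$59,034 × 125%/4⌋ = $18,448; SL = ⌊$55,734/4⌋ = $13,933 → take DB $18,448. Book value $40,586.
Year 2: DB = ⌊$40,586 × 125%/4⌋ = $12,683; SL = ⌊$37,286/3⌋ = $12,428 → take DB $12,683. Book value $27,903.
Year 3: DB = ⌊$27,903 × 125%/4⌋ = $8,719; SL = ⌊$24,603/2⌋ = $12,301 → take SL $12,301. Book value $15,602.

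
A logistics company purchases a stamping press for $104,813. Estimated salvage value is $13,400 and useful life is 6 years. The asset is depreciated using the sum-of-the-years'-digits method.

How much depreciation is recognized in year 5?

$8,706

Depreciable base = $104,813 − $13,400 = $91,413.
Sum of the years' digits = 6+5+4+3+2+1 = 21.
Year 1: $91,413 × 6/21 = $26,118. Book value $78,695.
Year 2: $91,413 × 5/21 = $21,765. Book value $56,930.
Year 3: $91,413 × 4/21 = $17,412. Book value $39,518.
Year 4: $91,413 × 3/21 = $13,059. Book value $26,459.
Year 5: $91,413 × 2/21 = $8,706. Book value $17,753.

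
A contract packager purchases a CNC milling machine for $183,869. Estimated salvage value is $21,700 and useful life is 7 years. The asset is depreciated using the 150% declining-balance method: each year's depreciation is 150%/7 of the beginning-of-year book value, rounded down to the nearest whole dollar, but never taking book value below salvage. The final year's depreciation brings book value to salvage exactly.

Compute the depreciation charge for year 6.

Depreciable base = $183,869 − $21,700 = $162,169.
Year 1: ⌊$183,869 × 150%/7⌋ = $39,400. Book value $144,469.
Year 2: ⌊$144,469 × 150%/7⌋ = $30,957. Book value $113,512.
Year 3: ⌊$113,512 × 150%/7⌋ = $24,324. Book value $89,188.
Year 4: ⌊$89,188 × 150%/7⌋ = $19,111. Book value $70,077.
Year 5: ⌊$70,077 × 150%/7⌋ = $15,016. Book value $55,061.
Year 6: ⌊$55,061 × 150%/7⌋ = $11,798. Book value $43,263.

$11,798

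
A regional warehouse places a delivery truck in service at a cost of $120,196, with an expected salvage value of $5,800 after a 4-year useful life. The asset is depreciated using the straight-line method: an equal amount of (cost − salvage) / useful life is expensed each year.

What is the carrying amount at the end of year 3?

Depreciable base = $120,196 − $5,800 = $114,396.
Annual expense = $114,396 / 4 = $28,599.
End of year 1: book value $91,597.
End of year 2: book value $62,998.
End of year 3: book value $34,399.

$34,399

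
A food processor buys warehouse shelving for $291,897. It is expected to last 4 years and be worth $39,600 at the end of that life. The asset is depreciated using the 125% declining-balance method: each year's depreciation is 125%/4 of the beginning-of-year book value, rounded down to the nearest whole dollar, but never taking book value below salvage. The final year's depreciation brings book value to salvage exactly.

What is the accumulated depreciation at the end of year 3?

$197,044

Depreciable base = $291,897 − $39,600 = $252,297.
Year 1: ⌊$291,897 × 125%/4⌋ = $91,217. Book value $200,680.
Year 2: ⌊$200,680 × 125%/4⌋ = $62,712. Book value $137,968.
Year 3: ⌊$137,968 × 125%/4⌋ = $43,115. Book value $94,853.
Accumulated through year 3 = $291,897 − $94,853 = $197,044.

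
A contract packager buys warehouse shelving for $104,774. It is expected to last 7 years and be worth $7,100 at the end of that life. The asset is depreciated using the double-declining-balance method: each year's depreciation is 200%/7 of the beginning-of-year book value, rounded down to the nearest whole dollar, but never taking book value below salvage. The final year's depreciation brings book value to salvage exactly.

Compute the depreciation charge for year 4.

$10,909

Depreciable base = $104,774 − $7,100 = $97,674.
Year 1: ⌊$104,774 × 200%/7⌋ = $29,935. Book value $74,839.
Year 2: ⌊$74,839 × 200%/7⌋ = $21,382. Book value $53,457.
Year 3: ⌊$53,457 × 200%/7⌋ = $15,273. Book value $38,184.
Year 4: ⌊$38,184 × 200%/7⌋ = $10,909. Book value $27,275.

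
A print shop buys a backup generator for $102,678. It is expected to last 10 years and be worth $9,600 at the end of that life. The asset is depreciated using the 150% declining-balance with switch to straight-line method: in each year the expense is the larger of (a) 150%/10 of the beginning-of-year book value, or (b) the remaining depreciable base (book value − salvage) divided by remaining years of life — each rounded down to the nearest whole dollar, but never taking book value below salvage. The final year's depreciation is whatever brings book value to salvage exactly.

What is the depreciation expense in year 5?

Depreciable base = $102,678 − $9,600 = $93,078.
Year 1: DB = ⌊$102,678 × 150%/10⌋ = $15,401; SL = ⌊$93,078/10⌋ = $9,307 → take DB $15,401. Book value $87,277.
Year 2: DB = ⌊$87,277 × 150%/10⌋ = $13,091; SL = ⌊$77,677/9⌋ = $8,630 → take DB $13,091. Book value $74,186.
Year 3: DB = ⌊$74,186 × 150%/10⌋ = $11,127; SL = ⌊$64,586/8⌋ = $8,073 → take DB $11,127. Book value $63,059.
Year 4: DB = ⌊$63,059 × 150%/10⌋ = $9,458; SL = ⌊$53,459/7⌋ = $7,637 → take DB $9,458. Book value $53,601.
Year 5: DB = ⌊$53,601 × 150%/10⌋ = $8,040; SL = ⌊$44,001/6⌋ = $7,333 → take DB $8,040. Book value $45,561.

$8,040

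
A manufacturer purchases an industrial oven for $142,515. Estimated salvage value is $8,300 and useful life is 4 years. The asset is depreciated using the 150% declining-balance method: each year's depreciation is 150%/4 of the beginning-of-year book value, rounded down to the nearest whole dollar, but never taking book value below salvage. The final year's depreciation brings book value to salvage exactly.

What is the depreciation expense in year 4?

Depreciable base = $142,515 − $8,300 = $134,215.
Year 1: ⌊$142,515 × 150%/4⌋ = $53,443. Book value $89,072.
Year 2: ⌊$89,072 × 150%/4⌋ = $33,402. Book value $55,670.
Year 3: ⌊$55,670 × 150%/4⌋ = $20,876. Book value $34,794.
Year 4 (final): $34,794 − $8,300 = $26,494. Book value $8,300.

$26,494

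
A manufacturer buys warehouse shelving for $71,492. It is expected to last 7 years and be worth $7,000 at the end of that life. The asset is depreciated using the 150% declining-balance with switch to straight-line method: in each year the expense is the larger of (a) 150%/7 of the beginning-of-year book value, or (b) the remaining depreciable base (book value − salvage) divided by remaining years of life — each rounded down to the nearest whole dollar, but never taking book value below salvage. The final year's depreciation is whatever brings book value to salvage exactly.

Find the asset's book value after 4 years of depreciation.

Depreciable base = $71,492 − $7,000 = $64,492.
Year 1: DB = ⌊$71,492 × 150%/7⌋ = $15,319; SL = ⌊$64,492/7⌋ = $9,213 → take DB $15,319. Book value $56,173.
Year 2: DB = ⌊$56,173 × 150%/7⌋ = $12,037; SL = ⌊$49,173/6⌋ = $8,195 → take DB $12,037. Book value $44,136.
Year 3: DB = ⌊$44,136 × 150%/7⌋ = $9,457; SL = ⌊$37,136/5⌋ = $7,427 → take DB $9,457. Book value $34,679.
Year 4: DB = ⌊$34,679 × 150%/7⌋ = $7,431; SL = ⌊$27,679/4⌋ = $6,919 → take DB $7,431. Book value $27,248.

$27,248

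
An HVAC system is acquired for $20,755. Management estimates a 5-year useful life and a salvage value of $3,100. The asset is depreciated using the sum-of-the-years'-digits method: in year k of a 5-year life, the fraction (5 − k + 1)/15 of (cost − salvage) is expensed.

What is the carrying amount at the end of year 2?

Depreciable base = $20,755 − $3,100 = $17,655.
Sum of the years' digits = 5+4+3+2+1 = 15.
Year 1: $17,655 × 5/15 = $5,885. Book value $14,870.
Year 2: $17,655 × 4/15 = $4,708. Book value $10,162.

$10,162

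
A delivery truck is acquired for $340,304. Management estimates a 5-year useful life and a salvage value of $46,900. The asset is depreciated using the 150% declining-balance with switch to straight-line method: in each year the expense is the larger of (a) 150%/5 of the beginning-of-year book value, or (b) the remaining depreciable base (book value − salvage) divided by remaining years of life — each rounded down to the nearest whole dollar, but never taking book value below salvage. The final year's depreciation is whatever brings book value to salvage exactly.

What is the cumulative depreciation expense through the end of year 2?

$173,554

Depreciable base = $340,304 − $46,900 = $293,404.
Year 1: DB = ⌊$340,304 × 150%/5⌋ = $102,091; SL = ⌊$293,404/5⌋ = $58,680 → take DB $102,091. Book value $238,213.
Year 2: DB = ⌊$238,213 × 150%/5⌋ = $71,463; SL = ⌊$191,313/4⌋ = $47,828 → take DB $71,463. Book value $166,750.
Accumulated through year 2 = $340,304 − $166,750 = $173,554.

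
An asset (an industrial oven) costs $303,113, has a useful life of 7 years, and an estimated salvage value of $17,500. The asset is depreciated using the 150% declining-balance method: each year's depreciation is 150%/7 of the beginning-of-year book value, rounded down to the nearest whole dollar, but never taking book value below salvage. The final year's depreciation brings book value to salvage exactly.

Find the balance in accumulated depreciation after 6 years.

Depreciable base = $303,113 − $17,500 = $285,613.
Year 1: ⌊$303,113 × 150%/7⌋ = $64,952. Book value $238,161.
Year 2: ⌊$238,161 × 150%/7⌋ = $51,034. Book value $187,127.
Year 3: ⌊$187,127 × 150%/7⌋ = $40,098. Book value $147,029.
Year 4: ⌊$147,029 × 150%/7⌋ = $31,506. Book value $115,523.
Year 5: ⌊$115,523 × 150%/7⌋ = $24,754. Book value $90,769.
Year 6: ⌊$90,769 × 150%/7⌋ = $19,450. Book value $71,319.
Accumulated through year 6 = $303,113 − $71,319 = $231,794.

$231,794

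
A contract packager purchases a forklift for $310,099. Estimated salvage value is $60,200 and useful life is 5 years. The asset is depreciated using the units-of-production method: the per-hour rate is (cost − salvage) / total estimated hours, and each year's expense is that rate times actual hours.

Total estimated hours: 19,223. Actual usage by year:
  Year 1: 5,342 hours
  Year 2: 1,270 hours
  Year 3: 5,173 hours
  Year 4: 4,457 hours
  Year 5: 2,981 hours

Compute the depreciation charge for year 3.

$67,249

Depreciable base = $310,099 − $60,200 = $249,899.
Rate = $249,899 / 19,223 hours = $13 per hour.
Year 1: 5,342 × $13 = $69,446. Book value $240,653.
Year 2: 1,270 × $13 = $16,510. Book value $224,143.
Year 3: 5,173 × $13 = $67,249. Book value $156,894.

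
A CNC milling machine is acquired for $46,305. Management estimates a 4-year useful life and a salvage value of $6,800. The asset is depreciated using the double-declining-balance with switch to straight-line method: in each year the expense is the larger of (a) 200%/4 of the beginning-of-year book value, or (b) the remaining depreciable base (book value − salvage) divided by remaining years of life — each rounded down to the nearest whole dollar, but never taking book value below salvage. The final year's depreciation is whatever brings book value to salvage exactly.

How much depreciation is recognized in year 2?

$11,576

Depreciable base = $46,305 − $6,800 = $39,505.
Year 1: DB = ⌊$46,305 × 200%/4⌋ = $23,152; SL = ⌊$39,505/4⌋ = $9,876 → take DB $23,152. Book value $23,153.
Year 2: DB = ⌊$23,153 × 200%/4⌋ = $11,576; SL = ⌊$16,353/3⌋ = $5,451 → take DB $11,576. Book value $11,577.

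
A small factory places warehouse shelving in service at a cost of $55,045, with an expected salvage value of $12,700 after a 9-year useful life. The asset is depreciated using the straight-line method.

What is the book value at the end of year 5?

$31,520

Depreciable base = $55,045 − $12,700 = $42,345.
Annual expense = $42,345 / 9 = $4,705.
End of year 1: book value $50,340.
End of year 2: book value $45,635.
End of year 3: book value $40,930.
End of year 4: book value $36,225.
End of year 5: book value $31,520.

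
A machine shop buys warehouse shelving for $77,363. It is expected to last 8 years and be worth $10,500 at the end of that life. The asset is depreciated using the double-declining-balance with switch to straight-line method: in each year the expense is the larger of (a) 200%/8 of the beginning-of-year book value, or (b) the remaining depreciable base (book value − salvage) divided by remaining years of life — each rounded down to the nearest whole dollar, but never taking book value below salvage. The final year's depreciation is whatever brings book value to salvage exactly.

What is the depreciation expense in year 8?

Depreciable base = $77,363 − $10,500 = $66,863.
Year 1: DB = ⌊$77,363 × 200%/8⌋ = $19,340; SL = ⌊$66,863/8⌋ = $8,357 → take DB $19,340. Book value $58,023.
Year 2: DB = ⌊$58,023 × 200%/8⌋ = $14,505; SL = ⌊$47,523/7⌋ = $6,789 → take DB $14,505. Book value $43,518.
Year 3: DB = ⌊$43,518 × 200%/8⌋ = $10,879; SL = ⌊$33,018/6⌋ = $5,503 → take DB $10,879. Book value $32,639.
Year 4: DB = ⌊$32,639 × 200%/8⌋ = $8,159; SL = ⌊$22,139/5⌋ = $4,427 → take DB $8,159. Book value $24,480.
Year 5: DB = ⌊$24,480 × 200%/8⌋ = $6,120; SL = ⌊$13,980/4⌋ = $3,495 → take DB $6,120. Book value $18,360.
Year 6: DB = ⌊$18,360 × 200%/8⌋ = $4,590; SL = ⌊$7,860/3⌋ = $2,620 → take DB $4,590. Book value $13,770.
Year 7: DB = ⌊$13,770 × 200%/8⌋ = $3,442; SL = ⌊$3,270/2⌋ = $1,635 → take DB $3,442, capped at $3,270. Book value $10,500.
Year 8 (final): $10,500 − $10,500 = $0. Book value $10,500.

$0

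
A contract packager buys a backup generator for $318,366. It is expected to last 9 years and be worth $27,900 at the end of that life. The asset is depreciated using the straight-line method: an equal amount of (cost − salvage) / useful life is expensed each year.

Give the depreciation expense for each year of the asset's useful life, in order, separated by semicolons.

$32,274; $32,274; $32,274; $32,274; $32,274; $32,274; $32,274; $32,274; $32,274

Depreciable base = $318,366 − $27,900 = $290,466.
Annual expense = $290,466 / 9 = $32,274.
End of year 1: book value $286,092.
End of year 2: book value $253,818.
End of year 3: book value $221,544.
End of year 4: book value $189,270.
End of year 5: book value $156,996.
End of year 6: book value $124,722.
End of year 7: book value $92,448.
End of year 8: book value $60,174.
End of year 9: book value $27,900.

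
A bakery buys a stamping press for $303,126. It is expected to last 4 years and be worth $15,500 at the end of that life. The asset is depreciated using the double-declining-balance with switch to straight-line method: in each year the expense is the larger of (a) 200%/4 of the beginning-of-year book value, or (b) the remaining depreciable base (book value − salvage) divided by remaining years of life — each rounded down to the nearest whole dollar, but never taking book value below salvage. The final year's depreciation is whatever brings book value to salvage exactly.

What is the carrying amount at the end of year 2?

Depreciable base = $303,126 − $15,500 = $287,626.
Year 1: DB = ⌊$303,126 × 200%/4⌋ = $151,563; SL = ⌊$287,626/4⌋ = $71,906 → take DB $151,563. Book value $151,563.
Year 2: DB = ⌊$151,563 × 200%/4⌋ = $75,781; SL = ⌊$136,063/3⌋ = $45,354 → take DB $75,781. Book value $75,782.

$75,782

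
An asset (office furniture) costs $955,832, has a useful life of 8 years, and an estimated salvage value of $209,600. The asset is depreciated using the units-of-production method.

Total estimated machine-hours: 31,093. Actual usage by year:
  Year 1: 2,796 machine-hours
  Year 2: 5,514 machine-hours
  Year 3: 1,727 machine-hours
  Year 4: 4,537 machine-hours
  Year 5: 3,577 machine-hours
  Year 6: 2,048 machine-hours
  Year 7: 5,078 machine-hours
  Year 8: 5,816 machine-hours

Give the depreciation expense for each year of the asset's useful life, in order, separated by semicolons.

Depreciable base = $955,832 − $209,600 = $746,232.
Rate = $746,232 / 31,093 machine-hours = $24 per machine-hour.
Year 1: 2,796 × $24 = $67,104. Book value $888,728.
Year 2: 5,514 × $24 = $132,336. Book value $756,392.
Year 3: 1,727 × $24 = $41,448. Book value $714,944.
Year 4: 4,537 × $24 = $108,888. Book value $606,056.
Year 5: 3,577 × $24 = $85,848. Book value $520,208.
Year 6: 2,048 × $24 = $49,152. Book value $471,056.
Year 7: 5,078 × $24 = $121,872. Book value $349,184.
Year 8: 5,816 × $24 = $139,584. Book value $209,600.

$67,104; $132,336; $41,448; $108,888; $85,848; $49,152; $121,872; $139,584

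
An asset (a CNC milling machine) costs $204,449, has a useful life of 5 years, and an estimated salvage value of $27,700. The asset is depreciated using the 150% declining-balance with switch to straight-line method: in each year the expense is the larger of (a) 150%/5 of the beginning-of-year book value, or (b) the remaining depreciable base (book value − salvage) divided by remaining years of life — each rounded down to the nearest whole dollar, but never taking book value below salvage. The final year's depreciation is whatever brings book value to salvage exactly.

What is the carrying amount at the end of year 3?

$70,127

Depreciable base = $204,449 − $27,700 = $176,749.
Year 1: DB = ⌊$204,449 × 150%/5⌋ = $61,334; SL = ⌊$176,749/5⌋ = $35,349 → take DB $61,334. Book value $143,115.
Year 2: DB = ⌊$143,115 × 150%/5⌋ = $42,934; SL = ⌊$115,415/4⌋ = $28,853 → take DB $42,934. Book value $100,181.
Year 3: DB = ⌊$100,181 × 150%/5⌋ = $30,054; SL = ⌊$72,481/3⌋ = $24,160 → take DB $30,054. Book value $70,127.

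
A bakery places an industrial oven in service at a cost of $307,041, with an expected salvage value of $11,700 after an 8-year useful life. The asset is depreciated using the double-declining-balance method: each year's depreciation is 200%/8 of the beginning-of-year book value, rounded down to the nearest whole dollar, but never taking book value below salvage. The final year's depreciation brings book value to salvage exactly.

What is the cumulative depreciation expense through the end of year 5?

$234,177

Depreciable base = $307,041 − $11,700 = $295,341.
Year 1: ⌊$307,041 × 200%/8⌋ = $76,760. Book value $230,281.
Year 2: ⌊$230,281 × 200%/8⌋ = $57,570. Book value $172,711.
Year 3: ⌊$172,711 × 200%/8⌋ = $43,177. Book value $129,534.
Year 4: ⌊$129,534 × 200%/8⌋ = $32,383. Book value $97,151.
Year 5: ⌊$97,151 × 200%/8⌋ = $24,287. Book value $72,864.
Accumulated through year 5 = $307,041 − $72,864 = $234,177.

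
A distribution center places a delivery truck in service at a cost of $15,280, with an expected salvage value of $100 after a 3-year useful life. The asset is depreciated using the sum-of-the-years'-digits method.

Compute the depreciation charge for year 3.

Depreciable base = $15,280 − $100 = $15,180.
Sum of the years' digits = 3+2+1 = 6.
Year 1: $15,180 × 3/6 = $7,590. Book value $7,690.
Year 2: $15,180 × 2/6 = $5,060. Book value $2,630.
Year 3: $15,180 × 1/6 = $2,530. Book value $100.

$2,530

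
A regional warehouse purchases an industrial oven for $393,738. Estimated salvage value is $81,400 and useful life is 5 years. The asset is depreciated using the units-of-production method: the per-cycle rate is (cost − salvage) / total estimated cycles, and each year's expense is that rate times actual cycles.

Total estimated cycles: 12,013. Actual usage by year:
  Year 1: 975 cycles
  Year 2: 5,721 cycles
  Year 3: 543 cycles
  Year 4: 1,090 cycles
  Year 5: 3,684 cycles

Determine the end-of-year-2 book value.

Depreciable base = $393,738 − $81,400 = $312,338.
Rate = $312,338 / 12,013 cycles = $26 per cycle.
Year 1: 975 × $26 = $25,350. Book value $368,388.
Year 2: 5,721 × $26 = $148,746. Book value $219,642.

$219,642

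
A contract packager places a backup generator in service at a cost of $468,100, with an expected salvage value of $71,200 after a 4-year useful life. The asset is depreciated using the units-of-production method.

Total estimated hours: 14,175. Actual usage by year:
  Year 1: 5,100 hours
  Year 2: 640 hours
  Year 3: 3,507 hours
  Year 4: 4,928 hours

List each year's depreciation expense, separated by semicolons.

Depreciable base = $468,100 − $71,200 = $396,900.
Rate = $396,900 / 14,175 hours = $28 per hour.
Year 1: 5,100 × $28 = $142,800. Book value $325,300.
Year 2: 640 × $28 = $17,920. Book value $307,380.
Year 3: 3,507 × $28 = $98,196. Book value $209,184.
Year 4: 4,928 × $28 = $137,984. Book value $71,200.

$142,800; $17,920; $98,196; $137,984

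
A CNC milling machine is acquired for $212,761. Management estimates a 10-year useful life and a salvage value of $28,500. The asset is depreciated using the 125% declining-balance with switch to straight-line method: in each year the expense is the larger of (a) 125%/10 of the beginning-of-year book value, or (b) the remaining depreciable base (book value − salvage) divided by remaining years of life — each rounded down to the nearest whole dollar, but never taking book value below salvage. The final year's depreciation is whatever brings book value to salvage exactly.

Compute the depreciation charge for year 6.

Depreciable base = $212,761 − $28,500 = $184,261.
Year 1: DB = ⌊$212,761 × 125%/10⌋ = $26,595; SL = ⌊$184,261/10⌋ = $18,426 → take DB $26,595. Book value $186,166.
Year 2: DB = ⌊$186,166 × 125%/10⌋ = $23,270; SL = ⌊$157,666/9⌋ = $17,518 → take DB $23,270. Book value $162,896.
Year 3: DB = ⌊$162,896 × 125%/10⌋ = $20,362; SL = ⌊$134,396/8⌋ = $16,799 → take DB $20,362. Book value $142,534.
Year 4: DB = ⌊$142,534 × 125%/10⌋ = $17,816; SL = ⌊$114,034/7⌋ = $16,290 → take DB $17,816. Book value $124,718.
Year 5: DB = ⌊$124,718 × 125%/10⌋ = $15,589; SL = ⌊$96,218/6⌋ = $16,036 → take SL $16,036. Book value $108,682.
Year 6: DB = ⌊$108,682 × 125%/10⌋ = $13,585; SL = ⌊$80,182/5⌋ = $16,036 → take SL $16,036. Book value $92,646.

$16,036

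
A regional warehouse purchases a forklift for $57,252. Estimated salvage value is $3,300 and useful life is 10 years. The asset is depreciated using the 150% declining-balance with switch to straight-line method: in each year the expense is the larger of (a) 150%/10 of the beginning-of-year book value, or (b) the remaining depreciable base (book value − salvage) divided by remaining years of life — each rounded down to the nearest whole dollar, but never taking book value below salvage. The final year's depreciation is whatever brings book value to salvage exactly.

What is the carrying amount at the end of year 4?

Depreciable base = $57,252 − $3,300 = $53,952.
Year 1: DB = ⌊$57,252 × 150%/10⌋ = $8,587; SL = ⌊$53,952/10⌋ = $5,395 → take DB $8,587. Book value $48,665.
Year 2: DB = ⌊$48,665 × 150%/10⌋ = $7,299; SL = ⌊$45,365/9⌋ = $5,040 → take DB $7,299. Book value $41,366.
Year 3: DB = ⌊$41,366 × 150%/10⌋ = $6,204; SL = ⌊$38,066/8⌋ = $4,758 → take DB $6,204. Book value $35,162.
Year 4: DB = ⌊$35,162 × 150%/10⌋ = $5,274; SL = ⌊$31,862/7⌋ = $4,551 → take DB $5,274. Book value $29,888.

$29,888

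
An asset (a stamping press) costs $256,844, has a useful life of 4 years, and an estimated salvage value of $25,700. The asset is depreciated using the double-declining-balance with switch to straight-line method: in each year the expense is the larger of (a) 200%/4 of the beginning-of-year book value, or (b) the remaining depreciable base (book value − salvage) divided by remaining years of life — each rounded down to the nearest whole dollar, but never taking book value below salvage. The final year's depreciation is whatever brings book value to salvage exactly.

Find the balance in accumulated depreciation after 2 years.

$192,633

Depreciable base = $256,844 − $25,700 = $231,144.
Year 1: DB = ⌊$256,844 × 200%/4⌋ = $128,422; SL = ⌊$231,144/4⌋ = $57,786 → take DB $128,422. Book value $128,422.
Year 2: DB = ⌊$128,422 × 200%/4⌋ = $64,211; SL = ⌊$102,722/3⌋ = $34,240 → take DB $64,211. Book value $64,211.
Accumulated through year 2 = $256,844 − $64,211 = $192,633.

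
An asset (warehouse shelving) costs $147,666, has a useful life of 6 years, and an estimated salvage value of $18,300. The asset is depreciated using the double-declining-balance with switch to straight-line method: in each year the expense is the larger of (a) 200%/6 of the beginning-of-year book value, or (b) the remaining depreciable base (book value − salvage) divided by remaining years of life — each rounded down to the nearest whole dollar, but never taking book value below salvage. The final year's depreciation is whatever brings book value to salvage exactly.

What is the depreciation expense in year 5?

Depreciable base = $147,666 − $18,300 = $129,366.
Year 1: DB = ⌊$147,666 × 200%/6⌋ = $49,222; SL = ⌊$129,366/6⌋ = $21,561 → take DB $49,222. Book value $98,444.
Year 2: DB = ⌊$98,444 × 200%/6⌋ = $32,814; SL = ⌊$80,144/5⌋ = $16,028 → take DB $32,814. Book value $65,630.
Year 3: DB = ⌊$65,630 × 200%/6⌋ = $21,876; SL = ⌊$47,330/4⌋ = $11,832 → take DB $21,876. Book value $43,754.
Year 4: DB = ⌊$43,754 × 200%/6⌋ = $14,584; SL = ⌊$25,454/3⌋ = $8,484 → take DB $14,584. Book value $29,170.
Year 5: DB = ⌊$29,170 × 200%/6⌋ = $9,723; SL = ⌊$10,870/2⌋ = $5,435 → take DB $9,723. Book value $19,447.

$9,723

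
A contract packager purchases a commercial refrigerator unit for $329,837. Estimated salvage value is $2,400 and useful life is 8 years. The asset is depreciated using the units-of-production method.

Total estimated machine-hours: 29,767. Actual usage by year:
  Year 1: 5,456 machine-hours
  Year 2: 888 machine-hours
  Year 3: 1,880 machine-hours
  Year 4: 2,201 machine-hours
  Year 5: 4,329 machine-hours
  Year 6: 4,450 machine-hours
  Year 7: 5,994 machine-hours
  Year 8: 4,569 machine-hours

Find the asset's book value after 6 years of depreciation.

Depreciable base = $329,837 − $2,400 = $327,437.
Rate = $327,437 / 29,767 machine-hours = $11 per machine-hour.
Year 1: 5,456 × $11 = $60,016. Book value $269,821.
Year 2: 888 × $11 = $9,768. Book value $260,053.
Year 3: 1,880 × $11 = $20,680. Book value $239,373.
Year 4: 2,201 × $11 = $24,211. Book value $215,162.
Year 5: 4,329 × $11 = $47,619. Book value $167,543.
Year 6: 4,450 × $11 = $48,950. Book value $118,593.

$118,593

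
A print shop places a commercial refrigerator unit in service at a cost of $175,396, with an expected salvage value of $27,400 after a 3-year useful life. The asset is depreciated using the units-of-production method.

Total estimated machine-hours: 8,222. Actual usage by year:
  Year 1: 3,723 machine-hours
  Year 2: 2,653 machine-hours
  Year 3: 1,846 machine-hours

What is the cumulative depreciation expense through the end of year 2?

Depreciable base = $175,396 − $27,400 = $147,996.
Rate = $147,996 / 8,222 machine-hours = $18 per machine-hour.
Year 1: 3,723 × $18 = $67,014. Book value $108,382.
Year 2: 2,653 × $18 = $47,754. Book value $60,628.
Accumulated through year 2 = $175,396 − $60,628 = $114,768.

$114,768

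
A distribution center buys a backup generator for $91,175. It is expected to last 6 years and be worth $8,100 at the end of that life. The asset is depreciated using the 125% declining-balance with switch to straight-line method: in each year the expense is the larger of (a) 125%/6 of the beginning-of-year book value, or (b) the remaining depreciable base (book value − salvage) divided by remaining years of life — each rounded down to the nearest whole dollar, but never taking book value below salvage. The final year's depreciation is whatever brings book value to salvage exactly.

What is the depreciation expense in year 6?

Depreciable base = $91,175 − $8,100 = $83,075.
Year 1: DB = ⌊$91,175 × 125%/6⌋ = $18,994; SL = ⌊$83,075/6⌋ = $13,845 → take DB $18,994. Book value $72,181.
Year 2: DB = ⌊$72,181 × 125%/6⌋ = $15,037; SL = ⌊$64,081/5⌋ = $12,816 → take DB $15,037. Book value $57,144.
Year 3: DB = ⌊$57,144 × 125%/6⌋ = $11,905; SL = ⌊$49,044/4⌋ = $12,261 → take SL $12,261. Book value $44,883.
Year 4: DB = ⌊$44,883 × 125%/6⌋ = $9,350; SL = ⌊$36,783/3⌋ = $12,261 → take SL $12,261. Book value $32,622.
Year 5: DB = ⌊$32,622 × 125%/6⌋ = $6,796; SL = ⌊$24,522/2⌋ = $12,261 → take SL $12,261. Book value $20,361.
Year 6 (final): $20,361 − $8,100 = $12,261. Book value $8,100.

$12,261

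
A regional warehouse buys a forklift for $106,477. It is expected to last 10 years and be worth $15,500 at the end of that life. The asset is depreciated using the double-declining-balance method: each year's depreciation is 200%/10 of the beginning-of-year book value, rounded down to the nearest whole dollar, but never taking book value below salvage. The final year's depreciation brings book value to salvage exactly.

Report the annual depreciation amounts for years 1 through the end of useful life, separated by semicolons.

Depreciable base = $106,477 − $15,500 = $90,977.
Year 1: ⌊$106,477 × 200%/10⌋ = $21,295. Book value $85,182.
Year 2: ⌊$85,182 × 200%/10⌋ = $17,036. Book value $68,146.
Year 3: ⌊$68,146 × 200%/10⌋ = $13,629. Book value $54,517.
Year 4: ⌊$54,517 × 200%/10⌋ = $10,903. Book value $43,614.
Year 5: ⌊$43,614 × 200%/10⌋ = $8,722. Book value $34,892.
Year 6: ⌊$34,892 × 200%/10⌋ = $6,978. Book value $27,914.
Year 7: ⌊$27,914 × 200%/10⌋ = $5,582. Book value $22,332.
Year 8: ⌊$22,332 × 200%/10⌋ = $4,466. Book value $17,866.
Year 9: ⌊$17,866 × 200%/10⌋ = $3,573, capped at $2,366. Book value $15,500.
Year 10 (final): $15,500 − $15,500 = $0. Book value $15,500.

$21,295; $17,036; $13,629; $10,903; $8,722; $6,978; $5,582; $4,466; $2,366; $0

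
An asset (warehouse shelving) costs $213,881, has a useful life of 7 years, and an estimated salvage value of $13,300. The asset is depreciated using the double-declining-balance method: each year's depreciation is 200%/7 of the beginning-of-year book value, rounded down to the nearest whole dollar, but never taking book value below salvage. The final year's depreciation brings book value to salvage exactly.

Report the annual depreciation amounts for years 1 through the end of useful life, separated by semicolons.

$61,108; $43,649; $31,178; $22,270; $15,907; $11,362; $15,107

Depreciable base = $213,881 − $13,300 = $200,581.
Year 1: ⌊$213,881 × 200%/7⌋ = $61,108. Book value $152,773.
Year 2: ⌊$152,773 × 200%/7⌋ = $43,649. Book value $109,124.
Year 3: ⌊$109,124 × 200%/7⌋ = $31,178. Book value $77,946.
Year 4: ⌊$77,946 × 200%/7⌋ = $22,270. Book value $55,676.
Year 5: ⌊$55,676 × 200%/7⌋ = $15,907. Book value $39,769.
Year 6: ⌊$39,769 × 200%/7⌋ = $11,362. Book value $28,407.
Year 7 (final): $28,407 − $13,300 = $15,107. Book value $13,300.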